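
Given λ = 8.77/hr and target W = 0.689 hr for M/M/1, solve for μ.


W = 1/(μ−λ) ⇒ μ − λ = 1/W = 1/0.689 = 1.4514
μ = λ + 1/W = 8.77 + 1.4514 = 10.2214 per hr

Final: 10.2214 /hr


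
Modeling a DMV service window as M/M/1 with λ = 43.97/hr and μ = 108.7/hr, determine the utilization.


ρ = λ/μ = 43.97/108.7 = 0.4045

Final: 0.4045


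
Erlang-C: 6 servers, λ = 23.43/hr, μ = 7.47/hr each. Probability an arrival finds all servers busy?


a = λ/μ = 3.1365; ρ = a/6 = 0.5228
P₀ = 0.042496 (from M/M/c formula)
C(c,a) = [a^c/(c!(1−ρ))]·P₀ = [952.16041/(720·0.4772)]·0.042496
= 2.77101·0.042496 = 0.117756

Final: 0.117756


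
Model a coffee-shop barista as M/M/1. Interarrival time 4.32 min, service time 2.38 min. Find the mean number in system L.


λ = 60/4.32 = 13.8889 /hr
μ = 60/2.38 = 25.2101 /hr
ρ = λ/μ = 13.8889/25.2101 = 0.5509
L = ρ/(1−ρ) = 0.5509/0.4491 = 1.2268

Final: 1.2268


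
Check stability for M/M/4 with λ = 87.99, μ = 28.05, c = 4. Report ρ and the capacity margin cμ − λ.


Total capacity cμ = 4·28.05 = 112.20/hr
ρ = λ/(cμ) = 87.99/112.20 = 0.7842
Stable ⇔ ρ < 1: YES
Spare capacity = cμ − λ = 112.20 − 87.99 = 24.21/hr

Final: ρ = 0.7842; stable; margin = 24.21/hr


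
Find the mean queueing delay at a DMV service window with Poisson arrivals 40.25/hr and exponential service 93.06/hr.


ρ = 40.25/93.06 = 0.4325
Wq = ρ/(μ−λ) = 0.4325/(93.06 − 40.25) = 0.4325/52.81 = 0.008190 hr

Final: 0.008190 hr


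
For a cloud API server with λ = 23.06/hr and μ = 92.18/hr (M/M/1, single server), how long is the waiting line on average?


ρ = 23.06/92.18 = 0.2502
Lq = ρ²/(1−ρ) = 0.06258/0.7498 = 0.08346

Final: 0.08346


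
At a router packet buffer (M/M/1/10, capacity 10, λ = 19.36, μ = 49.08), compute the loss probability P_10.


ρ = λ/μ = 19.36/49.08 = 0.3945
P_K = (1−ρ)ρ^K/(1−ρ^(K+1)) = (0.6055·0.00009120)/(1 − 0.00003598)
= 0.00005523/0.999964 = 0.00005523

Final: 0.00005523


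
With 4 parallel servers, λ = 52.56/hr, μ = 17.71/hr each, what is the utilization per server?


ρ = λ/(cμ) = 52.56/(4·17.71) = 52.56/70.84 = 0.7420

Final: 0.7420


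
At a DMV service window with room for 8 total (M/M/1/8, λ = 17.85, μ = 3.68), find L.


ρ = 17.85/3.68 = 4.8505
L = ρ[1 − (K+1)ρ^K + Kρ^(K+1)] / [(1−ρ)(1−ρ^(K+1))]
Numerator: 4.8505·(1 − 9·306424.308139 + 8·1486324.429423) = 44298935.127487
Denominator: (-3.8505)·(-1486323.429423) = 5723152.987752
L = 44298935.127487/5723152.987752 = 7.7403

Final: 7.7403


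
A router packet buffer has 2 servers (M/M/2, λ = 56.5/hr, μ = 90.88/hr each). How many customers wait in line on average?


a = λ/μ = 0.6217; ρ = a/2 = 0.3108
P₀ = 0.525728
Lq = P₀·a^c·ρ / (c!·(1−ρ)²) = 0.525728·0.38651·0.3108/(2·0.47493)
= 0.06650

Final: 0.06650


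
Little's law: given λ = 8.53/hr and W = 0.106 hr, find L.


L = λW = 8.53·0.106 = 0.9042

Final: 0.9042


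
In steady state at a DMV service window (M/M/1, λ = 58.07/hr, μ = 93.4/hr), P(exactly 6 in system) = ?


ρ = 58.07/93.4 = 0.6217
P_n = (1−ρ)·ρ^n = (1 − 0.6217)·0.6217^6 = 0.3783·0.057760 = 0.021849

Final: 0.021849


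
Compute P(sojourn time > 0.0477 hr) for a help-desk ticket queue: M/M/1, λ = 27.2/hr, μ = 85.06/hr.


W ~ Exponential(μ−λ) for M/M/1.
μ − λ = 85.06 − 27.2 = 57.8600
P(W > t) = e^{−(μ−λ)t} = e^{−2.7599} = 0.063297

Final: 0.063297


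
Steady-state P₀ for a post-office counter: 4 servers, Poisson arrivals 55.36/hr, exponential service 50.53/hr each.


a = λ/μ = 55.36/50.53 = 1.0956; ρ = a/c = 0.2739
Σ_{k=0}^{3} a^k/k! (terms k=0..3) = 1.00000 + 1.09559 + 0.60016 + 0.21917 = 2.91492
Tail: a^4/(4!(1−ρ)) = 1.44075/(24·0.7261) = 0.08268
P₀ = 1/(2.91492 + 0.08268) = 1/2.99759 = 0.333601

Final: 0.333601


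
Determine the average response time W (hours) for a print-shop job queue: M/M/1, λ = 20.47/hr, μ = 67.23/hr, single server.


W = 1/(μ−λ) = 1/(67.23 − 20.47) = 1/46.76 = 0.02139 hr

Final: 0.02139 hr


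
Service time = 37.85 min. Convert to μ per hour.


μ = 1/(service time) in consistent units.
1 hour = 60 min, so μ = 60/37.85 = 1.5852 per hour

Final: 1.5852 /hr


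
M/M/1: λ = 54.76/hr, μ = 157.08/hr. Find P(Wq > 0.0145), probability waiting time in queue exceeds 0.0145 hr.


ρ = 54.76/157.08 = 0.3486
P(Wq > t) = ρ·e^{−(μ−λ)t} = 0.3486·e^{−1.4836}
= 0.3486·0.226811 = 0.079069

Final: 0.079069


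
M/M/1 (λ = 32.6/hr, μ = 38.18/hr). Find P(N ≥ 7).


ρ = 32.6/38.18 = 0.8539
P(N ≥ n) = ρ^n = 0.8539^7 = 0.330881

Final: 0.330881


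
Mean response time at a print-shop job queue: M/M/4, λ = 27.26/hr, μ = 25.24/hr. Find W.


a = 1.0800; ρ = 0.2700; P₀ = 0.338880
Lq = P₀·a^c·ρ/(c!(1−ρ)²) = 0.009735
Wq = Lq/λ = 0.009735/27.26 = 0.0003571 hr
W = Wq + 1/μ = 0.0003571 + 0.03962 = 0.03998 hr

Final: 0.03998 hr


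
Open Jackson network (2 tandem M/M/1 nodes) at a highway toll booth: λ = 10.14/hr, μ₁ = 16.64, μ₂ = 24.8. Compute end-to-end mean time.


Each node sees arrival rate λ = 10.14/hr (tandem ⇒ throughput preserved).
W₁ = 1/(μ₁−λ) = 1/(16.64−10.14) = 0.15385 hr
W₂ = 1/(μ₂−λ) = 1/(24.8−10.14) = 0.06821 hr
W_total = W₁ + W₂ = 0.15385 + 0.06821 = 0.22206 hr

Final: 0.22206 hr


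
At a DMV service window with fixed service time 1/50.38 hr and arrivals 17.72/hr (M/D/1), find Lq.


ρ = 17.72/50.38 = 0.3517
M/D/1: Lq = ρ²/(2(1−ρ)) = 0.1237/(2·0.6483) = 0.09542

Final: 0.09542


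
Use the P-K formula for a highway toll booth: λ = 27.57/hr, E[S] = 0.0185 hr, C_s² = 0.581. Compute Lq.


ρ = λ·E[S] = 27.57·0.0185 = 0.5100
Lq = ρ²(1+C_s²)/(2(1−ρ)) = 0.2601·(1+0.581)/(2·0.4900)
= 0.2601·1.5810/0.9799 = 0.41972

Final: 0.41972


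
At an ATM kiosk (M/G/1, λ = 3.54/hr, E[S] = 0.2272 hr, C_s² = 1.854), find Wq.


ρ = λ·E[S] = 3.54·0.2272 = 0.8043
E[S²] = E[S]²(1+C_s²) = 0.2272²·(1+1.854) = 0.147323
Wq = λ·E[S²]/(2(1−ρ)) = 3.54·0.147323/(2·0.1957) = 1.33237 hr

Final: 1.33237 hr


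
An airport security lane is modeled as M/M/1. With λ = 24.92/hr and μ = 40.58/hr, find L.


ρ = λ/μ = 24.92/40.58 = 0.6141
L = ρ/(1−ρ) = 0.6141/(1 − 0.6141) = 0.6141/0.3859 = 1.5913

Final: 1.5913


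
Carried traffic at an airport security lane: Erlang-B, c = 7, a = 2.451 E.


B(7,2.451) = 0.009124 (Erlang-B)
Carried load = a(1 − B) = 2.451·(1 − 0.009124) = 2.451·0.990876 = 2.4286 E

Final: 2.4286 Erlangs


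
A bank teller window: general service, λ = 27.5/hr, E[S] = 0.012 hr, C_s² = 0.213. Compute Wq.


ρ = λ·E[S] = 27.5·0.012 = 0.3300
E[S²] = E[S]²(1+C_s²) = 0.012²·(1+0.213) = 0.0001747
Wq = λ·E[S²]/(2(1−ρ)) = 27.5·0.0001747/(2·0.6700) = 0.003585 hr

Final: 0.003585 hr


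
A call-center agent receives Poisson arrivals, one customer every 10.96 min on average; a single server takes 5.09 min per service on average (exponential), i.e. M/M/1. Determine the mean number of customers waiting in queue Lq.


λ = 60/10.96 = 5.4745 /hr
μ = 60/5.09 = 11.7878 /hr
ρ = λ/μ = 5.4745/11.7878 = 0.4644
Lq = ρ²/(1−ρ) = 0.2157/0.5356 = 0.4027

Final: 0.4027


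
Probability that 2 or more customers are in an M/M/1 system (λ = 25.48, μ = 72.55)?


ρ = 25.48/72.55 = 0.3512
P(N ≥ n) = ρ^n = 0.3512^2 = 0.123346

Final: 0.123346


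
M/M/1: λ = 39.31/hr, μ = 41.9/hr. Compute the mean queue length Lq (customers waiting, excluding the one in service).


ρ = 39.31/41.9 = 0.9382
Lq = ρ²/(1−ρ) = 0.8802/0.06181 = 14.2394

Final: 14.2394


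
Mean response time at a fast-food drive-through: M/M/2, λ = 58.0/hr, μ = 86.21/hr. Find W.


a = 0.6728; ρ = 0.3364; P₀ = 0.496571
Lq = P₀·a^c·ρ/(c!(1−ρ)²) = 0.08584
Wq = Lq/λ = 0.08584/58.0 = 0.001480 hr
W = Wq + 1/μ = 0.001480 + 0.01160 = 0.01308 hr

Final: 0.01308 hr


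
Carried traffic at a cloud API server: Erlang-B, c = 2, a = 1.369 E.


B(2,1.369) = 0.283442 (Erlang-B)
Carried load = a(1 − B) = 1.369·(1 − 0.283442) = 1.369·0.716558 = 0.9810 E

Final: 0.9810 Erlangs


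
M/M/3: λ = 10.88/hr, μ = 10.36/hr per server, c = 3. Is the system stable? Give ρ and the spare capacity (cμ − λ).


Total capacity cμ = 3·10.36 = 31.08/hr
ρ = λ/(cμ) = 10.88/31.08 = 0.3501
Stable ⇔ ρ < 1: YES
Spare capacity = cμ − λ = 31.08 − 10.88 = 20.20/hr

Final: ρ = 0.3501; stable; margin = 20.20/hr


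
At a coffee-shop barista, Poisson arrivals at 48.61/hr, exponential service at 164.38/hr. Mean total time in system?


W = 1/(μ−λ) = 1/(164.38 − 48.61) = 1/115.77 = 0.008638 hr

Final: 0.008638 hr


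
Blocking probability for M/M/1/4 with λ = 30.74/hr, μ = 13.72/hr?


ρ = λ/μ = 30.74/13.72 = 2.2405
P_K = (1−ρ)ρ^K/(1−ρ^(K+1)) = (-1.2405·25.199911)/(1 − 56.461025)
= -31.261114/-55.461025 = 0.563659

Final: 0.563659


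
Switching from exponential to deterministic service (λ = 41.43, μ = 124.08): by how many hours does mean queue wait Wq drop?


ρ = 41.43/124.08 = 0.3339
Wq(M/M/1) = ρ/(μ−λ) = 0.3339/82.65 = 0.004040 hr
Wq(M/D/1) = ρ/(2(μ−λ)) = 0.002020 hr
Savings = 0.004040 − 0.002020 = 0.002020 hr

Final: 0.002020 hr


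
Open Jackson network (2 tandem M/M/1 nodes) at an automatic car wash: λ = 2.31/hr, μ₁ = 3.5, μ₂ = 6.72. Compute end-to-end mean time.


Each node sees arrival rate λ = 2.31/hr (tandem ⇒ throughput preserved).
W₁ = 1/(μ₁−λ) = 1/(3.5−2.31) = 0.84034 hr
W₂ = 1/(μ₂−λ) = 1/(6.72−2.31) = 0.22676 hr
W_total = W₁ + W₂ = 0.84034 + 0.22676 = 1.06709 hr

Final: 1.06709 hr


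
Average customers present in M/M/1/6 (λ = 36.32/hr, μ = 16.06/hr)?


ρ = 36.32/16.06 = 2.2615
L = ρ[1 − (K+1)ρ^K + Kρ^(K+1)] / [(1−ρ)(1−ρ^(K+1))]
Numerator: 2.2615·(1 − 7·133.783266 + 6·302.553438) = 1989.770094
Denominator: (-1.2615)·(-301.553438) = 380.415483
L = 1989.770094/380.415483 = 5.2305

Final: 5.2305


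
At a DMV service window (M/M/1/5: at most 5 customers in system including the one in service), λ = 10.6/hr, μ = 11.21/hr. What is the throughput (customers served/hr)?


ρ = 0.9456; P_K = (1−ρ)ρ^5/(1−ρ^6) = 0.144251
λ_eff = λ(1 − P_K) = 10.6·(1 − 0.144251) = 10.6·0.855749 = 9.0709 /hr

Final: 9.0709 /hr


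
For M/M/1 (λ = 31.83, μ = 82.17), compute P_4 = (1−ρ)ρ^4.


ρ = 31.83/82.17 = 0.3874
P_n = (1−ρ)·ρ^n = (1 − 0.3874)·0.3874^4 = 0.6126·0.022516 = 0.013794

Final: 0.013794


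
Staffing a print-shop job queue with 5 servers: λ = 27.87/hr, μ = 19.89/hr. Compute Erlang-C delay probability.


a = λ/μ = 1.4012; ρ = a/5 = 0.2802
P₀ = 0.246028 (from M/M/c formula)
C(c,a) = [a^c/(c!(1−ρ))]·P₀ = [5.40146/(120·0.7198)]·0.246028
= 0.06254·0.246028 = 0.015386

Final: 0.015386


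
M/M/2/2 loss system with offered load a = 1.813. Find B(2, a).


B(c,a) = (a^c/c!) / Σ_{k=0}^{c} a^k/k!
a^2/2! = 1.643484
Σ terms (k=0..2): 1.00000 + 1.81300 + 1.64348 = 4.456485
B = 1.643484/4.456485 = 0.368785

Final: 0.368785


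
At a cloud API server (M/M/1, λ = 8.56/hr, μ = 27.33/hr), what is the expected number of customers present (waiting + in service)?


ρ = λ/μ = 8.56/27.33 = 0.3132
L = ρ/(1−ρ) = 0.3132/(1 − 0.3132) = 0.3132/0.6868 = 0.4560

Final: 0.4560


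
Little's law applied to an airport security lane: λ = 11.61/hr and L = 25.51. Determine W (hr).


W = L/λ = 25.51/11.61 = 2.1972 hr

Final: 2.1972 hr


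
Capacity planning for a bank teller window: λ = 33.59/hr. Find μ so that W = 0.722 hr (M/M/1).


W = 1/(μ−λ) ⇒ μ − λ = 1/W = 1/0.722 = 1.3850
μ = λ + 1/W = 33.59 + 1.3850 = 34.9750 per hr

Final: 34.9750 /hr


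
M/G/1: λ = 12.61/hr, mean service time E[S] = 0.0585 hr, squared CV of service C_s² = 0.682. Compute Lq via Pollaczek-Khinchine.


ρ = λ·E[S] = 12.61·0.0585 = 0.7377
Lq = ρ²(1+C_s²)/(2(1−ρ)) = 0.5442·(1+0.682)/(2·0.2623)
= 0.5442·1.6820/0.5246 = 1.74468

Final: 1.74468


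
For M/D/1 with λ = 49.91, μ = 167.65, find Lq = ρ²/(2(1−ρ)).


ρ = 49.91/167.65 = 0.2977
M/D/1: Lq = ρ²/(2(1−ρ)) = 0.08863/(2·0.7023) = 0.06310

Final: 0.06310


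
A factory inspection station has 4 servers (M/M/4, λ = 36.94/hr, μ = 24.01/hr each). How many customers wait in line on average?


a = λ/μ = 1.5385; ρ = a/4 = 0.3846
P₀ = 0.212386
Lq = P₀·a^c·ρ / (c!·(1−ρ)²) = 0.212386·5.60298·0.3846/(24·0.37868)
= 0.05036

Final: 0.05036


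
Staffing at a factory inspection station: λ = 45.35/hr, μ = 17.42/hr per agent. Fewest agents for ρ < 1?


Stability requires cμ > λ ⇔ c > λ/μ.
λ/μ = 45.35/17.42 = 2.6033
Minimum integer c = ⌊2.6033⌋ + 1 = 3
Check: 3·17.42 = 52.26 > 45.35, while 2·17.42 = 34.84 ≤ 45.35

Final: 3 servers


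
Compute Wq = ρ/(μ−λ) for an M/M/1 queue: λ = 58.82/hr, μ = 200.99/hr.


ρ = 58.82/200.99 = 0.2927
Wq = ρ/(μ−λ) = 0.2927/(200.99 − 58.82) = 0.2927/142.17 = 0.002058 hr

Final: 0.002058 hr


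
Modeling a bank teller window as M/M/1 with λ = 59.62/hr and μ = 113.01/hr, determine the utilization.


ρ = λ/μ = 59.62/113.01 = 0.5276

Final: 0.5276


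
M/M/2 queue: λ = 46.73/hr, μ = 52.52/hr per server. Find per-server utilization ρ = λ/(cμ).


ρ = λ/(cμ) = 46.73/(2·52.52) = 46.73/105.04 = 0.4449

Final: 0.4449


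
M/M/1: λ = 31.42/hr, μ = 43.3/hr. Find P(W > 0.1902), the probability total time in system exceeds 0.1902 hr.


W ~ Exponential(μ−λ) for M/M/1.
μ − λ = 43.3 − 31.42 = 11.8800
P(W > t) = e^{−(μ−λ)t} = e^{−2.2596} = 0.104395

Final: 0.104395


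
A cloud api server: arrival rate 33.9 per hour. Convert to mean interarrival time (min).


Mean interarrival time = 1/λ = 1/33.9 hour = 0.02950 hour
In minutes: 0.02950 × 60 = 1.7699 min

Final: 1.7699 min


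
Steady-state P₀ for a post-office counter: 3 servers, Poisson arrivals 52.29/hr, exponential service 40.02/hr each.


a = λ/μ = 52.29/40.02 = 1.3066; ρ = a/c = 0.4355
Σ_{k=0}^{2} a^k/k! (terms k=0..2) = 1.00000 + 1.30660 + 0.85360 = 3.16019
Tail: a^3/(3!(1−ρ)) = 2.23062/(6·0.5645) = 0.65862
P₀ = 1/(3.16019 + 0.65862) = 1/3.81881 = 0.261861

Final: 0.261861


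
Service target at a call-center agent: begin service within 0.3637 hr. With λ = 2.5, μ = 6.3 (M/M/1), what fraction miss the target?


ρ = 2.5/6.3 = 0.3968
P(Wq > t) = ρ·e^{−(μ−λ)t} = 0.3968·e^{−1.3821}
= 0.3968·0.251061 = 0.099627

Final: 0.099627


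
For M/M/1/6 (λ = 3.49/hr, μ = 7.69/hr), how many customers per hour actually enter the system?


ρ = 0.4538; P_K = (1−ρ)ρ^6/(1−ρ^7) = 0.004791
λ_eff = λ(1 − P_K) = 3.49·(1 − 0.004791) = 3.49·0.995209 = 3.4733 /hr

Final: 3.4733 /hr


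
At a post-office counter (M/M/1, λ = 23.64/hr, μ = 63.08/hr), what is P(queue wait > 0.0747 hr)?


ρ = 23.64/63.08 = 0.3748
P(Wq > t) = ρ·e^{−(μ−λ)t} = 0.3748·e^{−2.9462}
= 0.3748·0.052541 = 0.019690

Final: 0.019690


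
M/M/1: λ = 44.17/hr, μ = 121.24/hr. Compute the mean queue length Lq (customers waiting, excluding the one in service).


ρ = 44.17/121.24 = 0.3643
Lq = ρ²/(1−ρ) = 0.1327/0.6357 = 0.2088

Final: 0.2088


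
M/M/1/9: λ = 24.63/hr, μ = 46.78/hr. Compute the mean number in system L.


ρ = 24.63/46.78 = 0.5265
L = ρ[1 − (K+1)ρ^K + Kρ^(K+1)] / [(1−ρ)(1−ρ^(K+1))]
Numerator: 0.5265·(1 − 10·0.003109 + 9·0.001637) = 0.517894
Denominator: (0.4735)·(0.998363) = 0.472718
L = 0.517894/0.472718 = 1.0956

Final: 1.0956


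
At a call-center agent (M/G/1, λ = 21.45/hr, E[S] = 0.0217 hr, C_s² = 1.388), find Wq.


ρ = λ·E[S] = 21.45·0.0217 = 0.4655
E[S²] = E[S]²(1+C_s²) = 0.0217²·(1+1.388) = 0.001124
Wq = λ·E[S²]/(2(1−ρ)) = 21.45·0.001124/(2·0.5345) = 0.02256 hr

Final: 0.02256 hr


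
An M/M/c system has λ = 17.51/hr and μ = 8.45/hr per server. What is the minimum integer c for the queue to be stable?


Stability requires cμ > λ ⇔ c > λ/μ.
λ/μ = 17.51/8.45 = 2.0722
Minimum integer c = ⌊2.0722⌋ + 1 = 3
Check: 3·8.45 = 25.35 > 17.51, while 2·8.45 = 16.90 ≤ 17.51

Final: 3 servers


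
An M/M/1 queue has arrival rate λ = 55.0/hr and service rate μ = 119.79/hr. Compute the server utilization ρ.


ρ = λ/μ = 55.0/119.79 = 0.4591

Final: 0.4591


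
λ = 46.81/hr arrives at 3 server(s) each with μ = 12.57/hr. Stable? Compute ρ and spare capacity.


Total capacity cμ = 3·12.57 = 37.71/hr
ρ = λ/(cμ) = 46.81/37.71 = 1.2413
Stable ⇔ ρ < 1: NO
Spare capacity = cμ − λ = 37.71 − 46.81 = -9.10/hr

Final: ρ = 1.2413; unstable; margin = -9.10/hr


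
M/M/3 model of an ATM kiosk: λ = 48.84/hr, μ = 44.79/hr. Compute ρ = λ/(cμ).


ρ = λ/(cμ) = 48.84/(3·44.79) = 48.84/134.37 = 0.3635

Final: 0.3635


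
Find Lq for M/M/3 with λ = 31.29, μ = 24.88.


a = λ/μ = 1.2576; ρ = a/3 = 0.4192
P₀ = 0.276298
Lq = P₀·a^c·ρ / (c!·(1−ρ)²) = 0.276298·1.98914·0.4192/(6·0.33731)
= 0.11384

Final: 0.11384


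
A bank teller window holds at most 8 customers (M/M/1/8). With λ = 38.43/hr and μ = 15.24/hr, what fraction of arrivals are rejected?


ρ = λ/μ = 38.43/15.24 = 2.5217
P_K = (1−ρ)ρ^K/(1−ρ^(K+1)) = (-1.5217·1634.870433)/(1 − 4122.576821)
= -2487.706388/-4121.576821 = 0.603581

Final: 0.603581


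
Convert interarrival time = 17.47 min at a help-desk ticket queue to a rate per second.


λ = 1/(interarrival time) in consistent units.
1 second = 0.0166667 min, so λ = 0.0166667/17.47 = 0.0009540 per second

Final: 0.0009540 /sec


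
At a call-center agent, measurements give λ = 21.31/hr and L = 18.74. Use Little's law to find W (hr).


W = L/λ = 18.74/21.31 = 0.8794 hr

Final: 0.8794 hr


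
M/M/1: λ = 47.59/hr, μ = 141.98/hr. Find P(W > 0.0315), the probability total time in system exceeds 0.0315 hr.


W ~ Exponential(μ−λ) for M/M/1.
μ − λ = 141.98 − 47.59 = 94.3900
P(W > t) = e^{−(μ−λ)t} = e^{−2.9733} = 0.051135

Final: 0.051135


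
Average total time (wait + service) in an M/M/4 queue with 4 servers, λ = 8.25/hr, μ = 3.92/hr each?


a = 2.1046; ρ = 0.5261; P₀ = 0.116306
Lq = P₀·a^c·ρ/(c!(1−ρ)²) = 0.22278
Wq = Lq/λ = 0.22278/8.25 = 0.02700 hr
W = Wq + 1/μ = 0.02700 + 0.25510 = 0.28211 hr

Final: 0.28211 hr


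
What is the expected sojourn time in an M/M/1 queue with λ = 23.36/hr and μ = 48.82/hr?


W = 1/(μ−λ) = 1/(48.82 − 23.36) = 1/25.46 = 0.03928 hr

Final: 0.03928 hr


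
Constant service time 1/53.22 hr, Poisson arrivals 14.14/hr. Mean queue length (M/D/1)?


ρ = 14.14/53.22 = 0.2657
M/D/1: Lq = ρ²/(2(1−ρ)) = 0.07059/(2·0.7343) = 0.04807

Final: 0.04807


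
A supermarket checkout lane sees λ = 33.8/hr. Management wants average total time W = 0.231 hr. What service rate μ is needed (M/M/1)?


W = 1/(μ−λ) ⇒ μ − λ = 1/W = 1/0.231 = 4.3290
μ = λ + 1/W = 33.8 + 4.3290 = 38.1290 per hr

Final: 38.1290 /hr


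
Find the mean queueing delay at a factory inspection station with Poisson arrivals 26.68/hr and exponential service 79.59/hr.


ρ = 26.68/79.59 = 0.3352
Wq = ρ/(μ−λ) = 0.3352/(79.59 − 26.68) = 0.3352/52.91 = 0.006336 hr

Final: 0.006336 hr


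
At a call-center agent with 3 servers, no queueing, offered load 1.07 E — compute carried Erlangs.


B(3,1.07) = 0.071725 (Erlang-B)
Carried load = a(1 − B) = 1.07·(1 − 0.071725) = 1.07·0.928275 = 0.9933 E

Final: 0.9933 Erlangs


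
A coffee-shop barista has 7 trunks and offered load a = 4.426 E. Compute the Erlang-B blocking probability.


B(c,a) = (a^c/c!) / Σ_{k=0}^{c} a^k/k!
a^7/7! = 6.601602
Σ terms (k=0..7): 1.00000 + 4.42600 + 9.79474 + 14.45050 + 15.98948 + 14.15389 + 10.44085 + 6.60160 = 76.857067
B = 6.601602/76.857067 = 0.085895

Final: 0.085895


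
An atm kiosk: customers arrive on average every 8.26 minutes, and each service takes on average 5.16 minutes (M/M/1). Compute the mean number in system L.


λ = 60/8.26 = 7.2639 /hr
μ = 60/5.16 = 11.6279 /hr
ρ = λ/μ = 7.2639/11.6279 = 0.6247
L = ρ/(1−ρ) = 0.6247/0.3753 = 1.6645

Final: 1.6645


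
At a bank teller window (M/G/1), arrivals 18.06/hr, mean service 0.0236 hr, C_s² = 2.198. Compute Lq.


ρ = λ·E[S] = 18.06·0.0236 = 0.4262
Lq = ρ²(1+C_s²)/(2(1−ρ)) = 0.1817·(1+2.198)/(2·0.5738)
= 0.1817·3.1980/1.1476 = 0.50624

Final: 0.50624


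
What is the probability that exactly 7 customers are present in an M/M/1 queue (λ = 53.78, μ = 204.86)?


ρ = 53.78/204.86 = 0.2625
P_n = (1−ρ)·ρ^n = (1 − 0.2625)·0.2625^7 = 0.7375·0.00008593 = 0.00006337

Final: 0.00006337


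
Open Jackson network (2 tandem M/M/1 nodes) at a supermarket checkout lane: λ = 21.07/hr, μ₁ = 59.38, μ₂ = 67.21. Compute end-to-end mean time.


Each node sees arrival rate λ = 21.07/hr (tandem ⇒ throughput preserved).
W₁ = 1/(μ₁−λ) = 1/(59.38−21.07) = 0.02610 hr
W₂ = 1/(μ₂−λ) = 1/(67.21−21.07) = 0.02167 hr
W_total = W₁ + W₂ = 0.02610 + 0.02167 = 0.04778 hr

Final: 0.04778 hr


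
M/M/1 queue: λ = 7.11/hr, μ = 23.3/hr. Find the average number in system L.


ρ = λ/μ = 7.11/23.3 = 0.3052
L = ρ/(1−ρ) = 0.3052/(1 − 0.3052) = 0.3052/0.6948 = 0.4392

Final: 0.4392


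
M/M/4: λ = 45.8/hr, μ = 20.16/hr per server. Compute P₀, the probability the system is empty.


a = λ/μ = 45.8/20.16 = 2.2718; ρ = a/c = 0.5680
Σ_{k=0}^{3} a^k/k! (terms k=0..3) = 1.00000 + 2.27183 + 2.58060 + 1.95422 = 7.80664
Tail: a^4/(4!(1−ρ)) = 26.63789/(24·0.4320) = 2.56898
P₀ = 1/(7.80664 + 2.56898) = 1/10.37562 = 0.096380

Final: 0.096380


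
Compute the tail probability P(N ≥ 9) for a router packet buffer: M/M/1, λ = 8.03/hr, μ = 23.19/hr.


ρ = 8.03/23.19 = 0.3463
P(N ≥ n) = ρ^n = 0.3463^9 = 0.00007157

Final: 0.00007157


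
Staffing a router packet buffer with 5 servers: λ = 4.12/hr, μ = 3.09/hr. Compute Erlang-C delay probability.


a = λ/μ = 1.3333; ρ = a/5 = 0.2667
P₀ = 0.263376 (from M/M/c formula)
C(c,a) = [a^c/(c!(1−ρ))]·P₀ = [4.21399/(120·0.7333)]·0.263376
= 0.04789·0.263376 = 0.012612

Final: 0.012612


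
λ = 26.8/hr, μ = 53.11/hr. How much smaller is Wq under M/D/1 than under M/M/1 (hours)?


ρ = 26.8/53.11 = 0.5046
Wq(M/M/1) = ρ/(μ−λ) = 0.5046/26.31 = 0.01918 hr
Wq(M/D/1) = ρ/(2(μ−λ)) = 0.009590 hr
Savings = 0.01918 − 0.009590 = 0.009590 hr

Final: 0.009590 hr


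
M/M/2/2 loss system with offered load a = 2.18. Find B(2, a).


B(c,a) = (a^c/c!) / Σ_{k=0}^{c} a^k/k!
a^2/2! = 2.376200
Σ terms (k=0..2): 1.00000 + 2.18000 + 2.37620 = 5.556200
B = 2.376200/5.556200 = 0.427666

Final: 0.427666


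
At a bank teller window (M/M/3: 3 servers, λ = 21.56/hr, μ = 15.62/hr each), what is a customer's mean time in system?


a = 1.3803; ρ = 0.4601; P₀ = 0.241275
Lq = P₀·a^c·ρ/(c!(1−ρ)²) = 0.16691
Wq = Lq/λ = 0.16691/21.56 = 0.007742 hr
W = Wq + 1/μ = 0.007742 + 0.06402 = 0.07176 hr

Final: 0.07176 hr


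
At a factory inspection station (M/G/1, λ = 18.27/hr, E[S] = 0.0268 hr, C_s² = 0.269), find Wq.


ρ = λ·E[S] = 18.27·0.0268 = 0.4896
E[S²] = E[S]²(1+C_s²) = 0.0268²·(1+0.269) = 0.0009114
Wq = λ·E[S²]/(2(1−ρ)) = 18.27·0.0009114/(2·0.5104) = 0.01631 hr

Final: 0.01631 hr


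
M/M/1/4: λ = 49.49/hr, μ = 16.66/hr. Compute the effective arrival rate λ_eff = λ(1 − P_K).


ρ = 2.9706; P_K = (1−ρ)ρ^4/(1−ρ^5) = 0.666247
λ_eff = λ(1 − P_K) = 49.49·(1 − 0.666247) = 49.49·0.333753 = 16.5175 /hr

Final: 16.5175 /hr


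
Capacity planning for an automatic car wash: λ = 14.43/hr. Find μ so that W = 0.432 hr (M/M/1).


W = 1/(μ−λ) ⇒ μ − λ = 1/W = 1/0.432 = 2.3148
μ = λ + 1/W = 14.43 + 2.3148 = 16.7448 per hr

Final: 16.7448 /hr


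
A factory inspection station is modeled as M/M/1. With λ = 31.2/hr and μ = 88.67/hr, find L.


ρ = λ/μ = 31.2/88.67 = 0.3519
L = ρ/(1−ρ) = 0.3519/(1 − 0.3519) = 0.3519/0.6481 = 0.5429

Final: 0.5429


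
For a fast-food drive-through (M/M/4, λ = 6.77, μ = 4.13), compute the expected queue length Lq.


a = λ/μ = 1.6392; ρ = a/4 = 0.4098
P₀ = 0.191329
Lq = P₀·a^c·ρ / (c!·(1−ρ)²) = 0.191329·7.22029·0.4098/(24·0.34833)
= 0.06772

Final: 0.06772


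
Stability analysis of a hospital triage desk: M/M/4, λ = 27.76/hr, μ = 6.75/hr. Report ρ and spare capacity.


Total capacity cμ = 4·6.75 = 27.00/hr
ρ = λ/(cμ) = 27.76/27.00 = 1.0281
Stable ⇔ ρ < 1: NO
Spare capacity = cμ − λ = 27.00 − 27.76 = -0.76/hr

Final: ρ = 1.0281; unstable; margin = -0.76/hr


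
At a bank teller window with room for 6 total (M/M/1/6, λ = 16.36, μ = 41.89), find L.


ρ = 16.36/41.89 = 0.3905
L = ρ[1 − (K+1)ρ^K + Kρ^(K+1)] / [(1−ρ)(1−ρ^(K+1))]
Numerator: 0.3905·(1 − 7·0.003548 + 6·0.001386) = 0.384093
Denominator: (0.6095)·(0.998614) = 0.608609
L = 0.384093/0.608609 = 0.6311

Final: 0.6311


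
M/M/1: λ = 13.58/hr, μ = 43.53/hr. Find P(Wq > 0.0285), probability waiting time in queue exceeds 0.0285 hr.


ρ = 13.58/43.53 = 0.3120
P(Wq > t) = ρ·e^{−(μ−λ)t} = 0.3120·e^{−0.8536}
= 0.3120·0.425890 = 0.132864

Final: 0.132864


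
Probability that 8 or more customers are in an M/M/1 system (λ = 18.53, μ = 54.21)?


ρ = 18.53/54.21 = 0.3418
P(N ≥ n) = ρ^n = 0.3418^8 = 0.0001864

Final: 0.0001864


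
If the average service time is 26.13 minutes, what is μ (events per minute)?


μ = 1/(service time) in consistent units.
1 minute = 1 min, so μ = 1/26.13 = 0.03827 per minute

Final: 0.03827 /min


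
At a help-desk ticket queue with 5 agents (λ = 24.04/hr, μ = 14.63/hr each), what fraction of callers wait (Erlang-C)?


a = λ/μ = 1.6432; ρ = a/5 = 0.3286
P₀ = 0.192857 (from M/M/c formula)
C(c,a) = [a^c/(c!(1−ρ))]·P₀ = [11.97983/(120·0.6714)]·0.192857
= 0.14870·0.192857 = 0.028678

Final: 0.028678


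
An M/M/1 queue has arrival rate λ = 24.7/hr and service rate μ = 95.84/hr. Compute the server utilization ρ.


ρ = λ/μ = 24.7/95.84 = 0.2577

Final: 0.2577


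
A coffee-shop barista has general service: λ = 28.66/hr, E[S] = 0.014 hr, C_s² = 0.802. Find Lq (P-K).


ρ = λ·E[S] = 28.66·0.014 = 0.4012
Lq = ρ²(1+C_s²)/(2(1−ρ)) = 0.1610·(1+0.802)/(2·0.5988)
= 0.1610·1.8020/1.1975 = 0.24226

Final: 0.24226


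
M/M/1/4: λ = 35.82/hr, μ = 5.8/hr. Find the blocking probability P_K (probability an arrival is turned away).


ρ = λ/μ = 35.82/5.8 = 6.1759
P_K = (1−ρ)ρ^K/(1−ρ^(K+1)) = (-5.1759·1454.756652)/(1 − 8984.376428)
= -7529.619776/-8983.376428 = 0.838173

Final: 0.838173


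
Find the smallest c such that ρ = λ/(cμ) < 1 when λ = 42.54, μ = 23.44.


Stability requires cμ > λ ⇔ c > λ/μ.
λ/μ = 42.54/23.44 = 1.8148
Minimum integer c = ⌊1.8148⌋ + 1 = 2
Check: 2·23.44 = 46.88 > 42.54, while 1·23.44 = 23.44 ≤ 42.54

Final: 2 servers


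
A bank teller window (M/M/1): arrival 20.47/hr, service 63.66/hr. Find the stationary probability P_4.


ρ = 20.47/63.66 = 0.3216
P_n = (1−ρ)·ρ^n = (1 − 0.3216)·0.3216^4 = 0.6784·0.010691 = 0.007253

Final: 0.007253


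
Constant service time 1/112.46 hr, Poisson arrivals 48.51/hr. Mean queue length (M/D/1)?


ρ = 48.51/112.46 = 0.4314
M/D/1: Lq = ρ²/(2(1−ρ)) = 0.1861/(2·0.5686) = 0.16360

Final: 0.16360


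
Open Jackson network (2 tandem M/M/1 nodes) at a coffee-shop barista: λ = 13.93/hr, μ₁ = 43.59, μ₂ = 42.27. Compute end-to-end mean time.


Each node sees arrival rate λ = 13.93/hr (tandem ⇒ throughput preserved).
W₁ = 1/(μ₁−λ) = 1/(43.59−13.93) = 0.03372 hr
W₂ = 1/(μ₂−λ) = 1/(42.27−13.93) = 0.03529 hr
W_total = W₁ + W₂ = 0.03372 + 0.03529 = 0.06900 hr

Final: 0.06900 hr


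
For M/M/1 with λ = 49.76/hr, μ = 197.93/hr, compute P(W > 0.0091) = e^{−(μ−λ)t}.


W ~ Exponential(μ−λ) for M/M/1.
μ − λ = 197.93 − 49.76 = 148.1700
P(W > t) = e^{−(μ−λ)t} = e^{−1.3483} = 0.259669

Final: 0.259669


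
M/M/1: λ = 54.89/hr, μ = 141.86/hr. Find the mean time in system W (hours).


W = 1/(μ−λ) = 1/(141.86 − 54.89) = 1/86.97 = 0.01150 hr

Final: 0.01150 hr


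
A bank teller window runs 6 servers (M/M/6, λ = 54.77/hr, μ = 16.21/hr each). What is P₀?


a = λ/μ = 54.77/16.21 = 3.3788; ρ = a/c = 0.5631
Σ_{k=0}^{5} a^k/k! (terms k=0..5) = 1.00000 + 3.37878 + 5.70807 + 6.42877 + 5.43035 + 3.66959 = 25.61556
Tail: a^6/(6!(1−ρ)) = 1487.84728/(720·0.4369) = 4.73013
P₀ = 1/(25.61556 + 4.73013) = 1/30.34569 = 0.032954

Final: 0.032954


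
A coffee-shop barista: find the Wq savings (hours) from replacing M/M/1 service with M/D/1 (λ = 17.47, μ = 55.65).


ρ = 17.47/55.65 = 0.3139
Wq(M/M/1) = ρ/(μ−λ) = 0.3139/38.18 = 0.008222 hr
Wq(M/D/1) = ρ/(2(μ−λ)) = 0.004111 hr
Savings = 0.008222 − 0.004111 = 0.004111 hr

Final: 0.004111 hr


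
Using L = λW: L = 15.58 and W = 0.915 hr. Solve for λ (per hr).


λ = L/W = 15.58/0.915 = 17.0273 /hr

Final: 17.0273 /hr


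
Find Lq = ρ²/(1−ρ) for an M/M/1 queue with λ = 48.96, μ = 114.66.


ρ = 48.96/114.66 = 0.4270
Lq = ρ²/(1−ρ) = 0.1823/0.5730 = 0.3182

Final: 0.3182


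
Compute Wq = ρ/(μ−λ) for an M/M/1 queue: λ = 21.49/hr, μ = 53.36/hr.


ρ = 21.49/53.36 = 0.4027
Wq = ρ/(μ−λ) = 0.4027/(53.36 − 21.49) = 0.4027/31.87 = 0.01264 hr

Final: 0.01264 hr


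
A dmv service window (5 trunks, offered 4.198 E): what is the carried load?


B(5,4.198) = 0.216669 (Erlang-B)
Carried load = a(1 − B) = 4.198·(1 − 0.216669) = 4.198·0.783331 = 3.2884 E

Final: 3.2884 Erlangs


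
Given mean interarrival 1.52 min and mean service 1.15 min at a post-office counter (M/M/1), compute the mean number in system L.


λ = 60/1.52 = 39.4737 /hr
μ = 60/1.15 = 52.1739 /hr
ρ = λ/μ = 39.4737/52.1739 = 0.7566
L = ρ/(1−ρ) = 0.7566/0.2434 = 3.1081

Final: 3.1081


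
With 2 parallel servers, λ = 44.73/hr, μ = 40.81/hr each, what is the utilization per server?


ρ = λ/(cμ) = 44.73/(2·40.81) = 44.73/81.62 = 0.5480

Final: 0.5480


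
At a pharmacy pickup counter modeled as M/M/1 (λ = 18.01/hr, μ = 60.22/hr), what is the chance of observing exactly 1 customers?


ρ = 18.01/60.22 = 0.2991
P_n = (1−ρ)·ρ^n = (1 − 0.2991)·0.2991^1 = 0.7009·0.299070 = 0.209627

Final: 0.209627


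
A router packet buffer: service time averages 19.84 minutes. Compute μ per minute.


μ = 1/(service time) in consistent units.
1 minute = 1 min, so μ = 1/19.84 = 0.05040 per minute

Final: 0.05040 /min


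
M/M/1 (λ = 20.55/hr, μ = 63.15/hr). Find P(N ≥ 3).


ρ = 20.55/63.15 = 0.3254
P(N ≥ n) = ρ^n = 0.3254^3 = 0.034460

Final: 0.034460


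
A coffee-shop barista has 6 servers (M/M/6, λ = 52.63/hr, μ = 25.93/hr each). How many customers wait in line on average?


a = λ/μ = 2.0297; ρ = a/6 = 0.3383
P₀ = 0.131163
Lq = P₀·a^c·ρ / (c!·(1−ρ)²) = 0.131163·69.91738·0.3383/(720·0.43787)
= 0.009840

Final: 0.009840


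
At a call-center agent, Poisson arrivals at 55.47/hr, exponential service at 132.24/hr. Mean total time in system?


W = 1/(μ−λ) = 1/(132.24 − 55.47) = 1/76.77 = 0.01303 hr

Final: 0.01303 hr


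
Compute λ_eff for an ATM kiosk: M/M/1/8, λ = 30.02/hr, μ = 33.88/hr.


ρ = 0.8861; P_K = (1−ρ)ρ^8/(1−ρ^9) = 0.065261
λ_eff = λ(1 − P_K) = 30.02·(1 − 0.065261) = 30.02·0.934739 = 28.0609 /hr

Final: 28.0609 /hr


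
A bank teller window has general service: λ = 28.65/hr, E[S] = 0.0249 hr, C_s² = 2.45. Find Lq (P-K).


ρ = λ·E[S] = 28.65·0.0249 = 0.7134
Lq = ρ²(1+C_s²)/(2(1−ρ)) = 0.5089·(1+2.45)/(2·0.2866)
= 0.5089·3.4500/0.5732 = 3.06294

Final: 3.06294


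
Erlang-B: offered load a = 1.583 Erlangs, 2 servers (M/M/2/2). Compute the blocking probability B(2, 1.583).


B(c,a) = (a^c/c!) / Σ_{k=0}^{c} a^k/k!
a^2/2! = 1.252944
Σ terms (k=0..2): 1.00000 + 1.58300 + 1.25294 = 3.835945
B = 1.252944/3.835945 = 0.326633

Final: 0.326633


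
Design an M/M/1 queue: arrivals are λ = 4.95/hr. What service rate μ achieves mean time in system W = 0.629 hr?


W = 1/(μ−λ) ⇒ μ − λ = 1/W = 1/0.629 = 1.5898
μ = λ + 1/W = 4.95 + 1.5898 = 6.5398 per hr

Final: 6.5398 /hr


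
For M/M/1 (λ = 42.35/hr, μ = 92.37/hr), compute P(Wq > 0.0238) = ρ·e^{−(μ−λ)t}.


ρ = 42.35/92.37 = 0.4585
P(Wq > t) = ρ·e^{−(μ−λ)t} = 0.4585·e^{−1.1905}
= 0.4585·0.304076 = 0.139414

Final: 0.139414


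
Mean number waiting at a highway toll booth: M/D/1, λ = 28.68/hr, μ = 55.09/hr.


ρ = 28.68/55.09 = 0.5206
M/D/1: Lq = ρ²/(2(1−ρ)) = 0.2710/(2·0.4794) = 0.28267

Final: 0.28267


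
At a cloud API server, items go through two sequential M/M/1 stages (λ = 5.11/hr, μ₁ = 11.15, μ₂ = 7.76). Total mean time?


Each node sees arrival rate λ = 5.11/hr (tandem ⇒ throughput preserved).
W₁ = 1/(μ₁−λ) = 1/(11.15−5.11) = 0.16556 hr
W₂ = 1/(μ₂−λ) = 1/(7.76−5.11) = 0.37736 hr
W_total = W₁ + W₂ = 0.16556 + 0.37736 = 0.54292 hr

Final: 0.54292 hr


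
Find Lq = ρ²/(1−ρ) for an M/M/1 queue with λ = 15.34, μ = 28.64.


ρ = 15.34/28.64 = 0.5356
Lq = ρ²/(1−ρ) = 0.2869/0.4644 = 0.6178

Final: 0.6178


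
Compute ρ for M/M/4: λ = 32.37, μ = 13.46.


ρ = λ/(cμ) = 32.37/(4·13.46) = 32.37/53.84 = 0.6012

Final: 0.6012


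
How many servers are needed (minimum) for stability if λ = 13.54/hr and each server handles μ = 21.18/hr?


Stability requires cμ > λ ⇔ c > λ/μ.
λ/μ = 13.54/21.18 = 0.6393
Minimum integer c = ⌊0.6393⌋ + 1 = 1
Check: 1·21.18 = 21.18 > 13.54, while 0·21.18 = 0.00 ≤ 13.54

Final: 1 servers


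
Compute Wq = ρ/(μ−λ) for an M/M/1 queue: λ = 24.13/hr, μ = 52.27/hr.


ρ = 24.13/52.27 = 0.4616
Wq = ρ/(μ−λ) = 0.4616/(52.27 − 24.13) = 0.4616/28.14 = 0.01641 hr

Final: 0.01641 hr


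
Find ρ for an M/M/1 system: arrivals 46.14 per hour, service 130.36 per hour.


ρ = λ/μ = 46.14/130.36 = 0.3539

Final: 0.3539


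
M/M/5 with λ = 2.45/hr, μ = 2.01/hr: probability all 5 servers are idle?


a = λ/μ = 2.45/2.01 = 1.2189; ρ = a/c = 0.2438
Σ_{k=0}^{4} a^k/k! (terms k=0..4) = 1.00000 + 1.21891 + 0.74287 + 0.30183 + 0.09197 = 3.35557
Tail: a^5/(5!(1−ρ)) = 2.69061/(120·0.7562) = 0.02965
P₀ = 1/(3.35557 + 0.02965) = 1/3.38522 = 0.295402

Final: 0.295402


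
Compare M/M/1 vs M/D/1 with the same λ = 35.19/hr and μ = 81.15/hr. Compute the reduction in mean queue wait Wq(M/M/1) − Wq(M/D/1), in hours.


ρ = 35.19/81.15 = 0.4336
Wq(M/M/1) = ρ/(μ−λ) = 0.4336/45.96 = 0.009435 hr
Wq(M/D/1) = ρ/(2(μ−λ)) = 0.004718 hr
Savings = 0.009435 − 0.004718 = 0.004718 hr

Final: 0.004718 hr


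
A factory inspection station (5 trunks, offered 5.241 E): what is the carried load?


B(5,5.241) = 0.304108 (Erlang-B)
Carried load = a(1 − B) = 5.241·(1 − 0.304108) = 5.241·0.695892 = 3.6472 E

Final: 3.6472 Erlangs


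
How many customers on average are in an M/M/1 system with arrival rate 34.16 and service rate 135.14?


ρ = λ/μ = 34.16/135.14 = 0.2528
L = ρ/(1−ρ) = 0.2528/(1 − 0.2528) = 0.2528/0.7472 = 0.3383

Final: 0.3383


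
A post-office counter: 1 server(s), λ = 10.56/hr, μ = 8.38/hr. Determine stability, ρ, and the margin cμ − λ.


Total capacity cμ = 1·8.38 = 8.38/hr
ρ = λ/(cμ) = 10.56/8.38 = 1.2601
Stable ⇔ ρ < 1: NO
Spare capacity = cμ − λ = 8.38 − 10.56 = -2.18/hr

Final: ρ = 1.2601; unstable; margin = -2.18/hr


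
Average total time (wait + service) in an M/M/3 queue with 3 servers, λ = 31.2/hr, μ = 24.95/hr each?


a = 1.2505; ρ = 0.4168; P₀ = 0.278455
Lq = P₀·a^c·ρ/(c!(1−ρ)²) = 0.11123
Wq = Lq/λ = 0.11123/31.2 = 0.003565 hr
W = Wq + 1/μ = 0.003565 + 0.04008 = 0.04365 hr

Final: 0.04365 hr


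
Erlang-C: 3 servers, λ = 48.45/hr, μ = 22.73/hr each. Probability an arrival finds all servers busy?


a = λ/μ = 2.1315; ρ = a/3 = 0.7105
P₀ = 0.091082 (from M/M/c formula)
C(c,a) = [a^c/(c!(1−ρ))]·P₀ = [9.68463/(6·0.2895)]·0.091082
= 5.57578·0.091082 = 0.507855

Final: 0.507855


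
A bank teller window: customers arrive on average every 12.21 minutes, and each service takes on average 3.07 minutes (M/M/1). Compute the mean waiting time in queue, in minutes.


λ = 60/12.21 = 4.9140 /hr
μ = 60/3.07 = 19.5440 /hr
ρ = λ/μ = 4.9140/19.5440 = 0.2514
Wq = ρ/(μ−λ) = 0.2514/(19.5440−4.9140) = 0.01719 hr
In minutes: 0.01719·60 = 1.031 min

Final: 1.031 min


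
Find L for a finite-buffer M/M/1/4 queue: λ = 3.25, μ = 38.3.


ρ = 3.25/38.3 = 0.08486
L = ρ[1 − (K+1)ρ^K + Kρ^(K+1)] / [(1−ρ)(1−ρ^(K+1))]
Numerator: 0.08486·(1 − 5·0.00005185 + 4·0.000004400) = 0.084836
Denominator: (0.9151)·(0.999996) = 0.915140
L = 0.084836/0.915140 = 0.09270

Final: 0.09270


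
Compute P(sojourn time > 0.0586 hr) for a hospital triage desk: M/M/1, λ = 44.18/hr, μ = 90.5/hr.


W ~ Exponential(μ−λ) for M/M/1.
μ − λ = 90.5 − 44.18 = 46.3200
P(W > t) = e^{−(μ−λ)t} = e^{−2.7144} = 0.066248

Final: 0.066248


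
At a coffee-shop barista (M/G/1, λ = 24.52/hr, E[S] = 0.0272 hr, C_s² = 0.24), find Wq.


ρ = λ·E[S] = 24.52·0.0272 = 0.6669
E[S²] = E[S]²(1+C_s²) = 0.0272²·(1+0.24) = 0.0009174
Wq = λ·E[S²]/(2(1−ρ)) = 24.52·0.0009174/(2·0.3331) = 0.03377 hr

Final: 0.03377 hr


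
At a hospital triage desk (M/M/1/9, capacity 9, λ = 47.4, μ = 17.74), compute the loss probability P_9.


ρ = λ/μ = 47.4/17.74 = 2.6719
P_K = (1−ρ)ρ^K/(1−ρ^(K+1)) = (-1.6719·6941.007851)/(1 − 18545.872160)
= -11604.864309/-18544.872160 = 0.625772

Final: 0.625772


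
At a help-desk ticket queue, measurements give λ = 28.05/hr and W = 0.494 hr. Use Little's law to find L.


L = λW = 28.05·0.494 = 13.8567

Final: 13.8567


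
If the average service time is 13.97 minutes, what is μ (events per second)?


μ = 1/(service time) in consistent units.
1 second = 0.0166667 min, so μ = 0.0166667/13.97 = 0.001193 per second

Final: 0.001193 /sec


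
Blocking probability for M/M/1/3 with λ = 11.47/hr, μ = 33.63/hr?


ρ = λ/μ = 11.47/33.63 = 0.3411
P_K = (1−ρ)ρ^K/(1−ρ^(K+1)) = (0.6589·0.039674)/(1 − 0.013532)
= 0.026143/0.986468 = 0.026501

Final: 0.026501


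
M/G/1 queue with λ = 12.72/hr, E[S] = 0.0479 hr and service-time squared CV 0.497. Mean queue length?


ρ = λ·E[S] = 12.72·0.0479 = 0.6093
Lq = ρ²(1+C_s²)/(2(1−ρ)) = 0.3712·(1+0.497)/(2·0.3907)
= 0.3712·1.4970/0.7814 = 0.71118

Final: 0.71118


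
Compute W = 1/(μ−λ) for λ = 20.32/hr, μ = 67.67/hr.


W = 1/(μ−λ) = 1/(67.67 − 20.32) = 1/47.35 = 0.02112 hr

Final: 0.02112 hr


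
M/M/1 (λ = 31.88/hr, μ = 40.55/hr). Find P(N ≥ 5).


ρ = 31.88/40.55 = 0.7862
P(N ≥ n) = ρ^n = 0.7862^5 = 0.300357

Final: 0.300357


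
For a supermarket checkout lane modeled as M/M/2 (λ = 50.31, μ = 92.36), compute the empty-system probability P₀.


a = λ/μ = 50.31/92.36 = 0.5447; ρ = a/c = 0.2724
Σ_{k=0}^{1} a^k/k! (terms k=0..1) = 1.00000 + 0.54472 = 1.54472
Tail: a^2/(2!(1−ρ)) = 0.29672/(2·0.7276) = 0.20389
P₀ = 1/(1.54472 + 0.20389) = 1/1.74861 = 0.571884

Final: 0.571884


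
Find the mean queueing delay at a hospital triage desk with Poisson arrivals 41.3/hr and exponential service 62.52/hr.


ρ = 41.3/62.52 = 0.6606
Wq = ρ/(μ−λ) = 0.6606/(62.52 − 41.3) = 0.6606/21.22 = 0.03113 hr

Final: 0.03113 hr
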